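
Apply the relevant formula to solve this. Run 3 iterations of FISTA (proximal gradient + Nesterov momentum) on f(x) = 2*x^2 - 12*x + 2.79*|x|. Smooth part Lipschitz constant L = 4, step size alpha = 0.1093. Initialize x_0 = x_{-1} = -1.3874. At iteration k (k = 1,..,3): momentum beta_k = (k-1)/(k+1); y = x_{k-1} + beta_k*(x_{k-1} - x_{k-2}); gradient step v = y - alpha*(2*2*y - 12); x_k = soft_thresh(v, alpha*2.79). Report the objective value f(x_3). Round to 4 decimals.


FISTA on f(x) = 2*x^2 - 12*x + 2.79*|x|
L = 4, alpha = 0.1093
Iteration 1: beta = 0.0, y = -1.3874 + 0.0*(-1.3874 + 1.3874) = -1.3874
  grad(y) = -17.5496, v = y - alpha*grad = 0.5308
  prox(v) = soft_thresh(0.5308, 0.3049) = 0.2258
Iteration 2: beta = 0.3333, y = 0.2258 + 0.3333*(0.2258 + 1.3874) = 0.7636
  grad(y) = -8.9457, v = y - alpha*grad = 1.7413
  prox(v) = soft_thresh(1.7413, 0.3049) = 1.4364
Iteration 3: beta = 0.5, y = 1.4364 + 0.5*(1.4364 - 0.2258) = 2.0417
  grad(y) = -3.8333, v = y - alpha*grad = 2.4607
  prox(v) = soft_thresh(2.4607, 0.3049) = 2.1557
f(x_3) = 2*2.1557^2 - 12*2.1557 + 2.79*|2.1557| = -10.5599


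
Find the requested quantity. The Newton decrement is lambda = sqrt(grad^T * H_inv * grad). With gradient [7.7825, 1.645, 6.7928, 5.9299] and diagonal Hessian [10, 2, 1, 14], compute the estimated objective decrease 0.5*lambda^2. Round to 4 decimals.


Step 1: H is diagonal, so H^(-1) * g = [0.7783, 0.8225, 6.7928, 0.4236].
Step 2: g^T H^(-1) g = sum_i g_i^2 / H_ii
  = (7.7825)^2/10 + (1.645)^2/2 + (6.7928)^2/1 + (5.9299)^2/14
  = 6.0567 + 1.353 + 46.1421 + 2.5117 = 56.0636
Step 3: Objective decrease = 0.5 * g^T H^(-1) g = 28.0318


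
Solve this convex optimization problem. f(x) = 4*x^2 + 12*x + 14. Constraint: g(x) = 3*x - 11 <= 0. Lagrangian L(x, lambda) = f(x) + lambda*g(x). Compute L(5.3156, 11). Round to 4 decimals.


Step 1: Evaluate f(x).
f(5.3156) = 4*5.3156^2 + 12*5.3156 + 14 = 190.8096
Step 2: Evaluate g(x).
g(5.3156) = 3*5.3156 - 11 = 4.9468
Step 3: Compute Lagrangian.
L = 190.8096 + 11*4.9468 = 245.2244


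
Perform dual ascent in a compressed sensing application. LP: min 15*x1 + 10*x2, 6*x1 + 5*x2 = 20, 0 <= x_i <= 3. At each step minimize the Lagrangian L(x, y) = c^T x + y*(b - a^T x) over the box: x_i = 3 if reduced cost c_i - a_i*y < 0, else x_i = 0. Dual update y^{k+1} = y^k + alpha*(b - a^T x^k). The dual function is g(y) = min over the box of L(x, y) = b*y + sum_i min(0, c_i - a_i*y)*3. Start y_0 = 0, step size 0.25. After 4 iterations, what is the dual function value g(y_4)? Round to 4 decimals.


Dual ascent for LP: min 15*x1 + 10*x2, 6*x1 + 5*x2 = 20, 0 <= x_i <= 3
Step 1: y^k = 0.0, reduced costs: (15.0, 10.0)
  x^k = (0.0, 0.0), subgradient = b - a^T x = 20.0
  y^{k+1} = 0.0 + 0.25*20.0 = 5.0
Step 2: y^k = 5.0, reduced costs: (-15.0, -15.0)
  x^k = (3.0, 3.0), subgradient = b - a^T x = -13.0
  y^{k+1} = 5.0 + 0.25*-13.0 = 1.75
Step 3: y^k = 1.75, reduced costs: (4.5, 1.25)
  x^k = (0.0, 0.0), subgradient = b - a^T x = 20.0
  y^{k+1} = 1.75 + 0.25*20.0 = 6.75
Step 4: y^k = 6.75, reduced costs: (-25.5, -23.75)
  x^k = (3.0, 3.0), subgradient = b - a^T x = -13.0
  y^{k+1} = 6.75 + 0.25*-13.0 = 3.5
Dual objective at y_4 = 3.5: reduced costs (-6.0, -7.5), box minimizer x = (3.0, 3.0)
g(y_4) = b*y + (c1 - a1*y)*x1 + (c2 - a2*y)*x2 = 20*3.5 + (-6.0)*3.0 + (-7.5)*3.0 = 70.0 - 18.0 - 22.5 = 29.5


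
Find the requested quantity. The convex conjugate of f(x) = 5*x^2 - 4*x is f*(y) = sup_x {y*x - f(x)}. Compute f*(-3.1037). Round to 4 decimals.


f*(y) = sup_x {y*x - a*x^2 - b*x} = sup_x {(y-b)*x - a*x^2}
FOC: (y - b) - 2a*x = 0 => x* = (y - b)/(2a)
x* = (-3.1037 + 4)/(2*5) = 0.0896
f*(-3.1037) = (y-b)^2/(4a) = (-3.1037 + 4)^2/(4*5)
= 0.8034/20 = 0.0402


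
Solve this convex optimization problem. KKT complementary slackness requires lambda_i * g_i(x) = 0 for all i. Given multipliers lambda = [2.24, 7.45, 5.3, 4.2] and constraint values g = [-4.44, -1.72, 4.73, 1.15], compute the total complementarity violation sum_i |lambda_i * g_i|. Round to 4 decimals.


KKT complementary slackness check:
lambda_1 * g_1 = 2.24 * -4.44 = -9.9456
lambda_2 * g_2 = 7.45 * -1.72 = -12.814
lambda_3 * g_3 = 5.3 * 4.73 = 25.069
lambda_4 * g_4 = 4.2 * 1.15 = 4.83
Total violation = 9.9456 + 12.814 + 25.069 + 4.83 = 52.6586


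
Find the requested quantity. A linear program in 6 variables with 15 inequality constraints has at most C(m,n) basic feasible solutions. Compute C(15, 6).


Each vertex corresponds to some choice of n active constraints out of m, so the number of vertices is at most C(m, n) = m! / (n!(m-n)!).
m = 15, n = 6
Numerator: 15 * 14 * 13 * 12 * 11 * 10
Denominator: 6! = 720
C(15, 6) = 5005


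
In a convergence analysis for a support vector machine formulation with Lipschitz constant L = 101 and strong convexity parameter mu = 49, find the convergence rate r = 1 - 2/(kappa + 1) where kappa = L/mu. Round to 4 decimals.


Step 1: Compute the condition number.
kappa = L/mu = 101/49 = 2.0612
Step 2: Compute the convergence rate.
r = 1 - 2/(kappa + 1) = 1 - 2*mu/(L + mu) = (L - mu)/(L + mu) = 52/150 = 0.3467


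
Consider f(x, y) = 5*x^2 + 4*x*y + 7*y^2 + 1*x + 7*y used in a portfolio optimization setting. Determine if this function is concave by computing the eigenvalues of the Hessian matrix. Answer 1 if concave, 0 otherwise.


The Hessian of f(x,y) = 5*x^2 + 4*x*y + 7*y^2 + 1*x + 7*y is:
H = [[10, 4], [4, 14]]
Trace = 10 + 14 = 24
Determinant = 10*14 - (4)^2 = 124
Discriminant = (24)^2 - 4*124 = 80.0
Eigenvalues: lambda_1 = 7.5279, lambda_2 = 16.4721
The function is not concave.

0


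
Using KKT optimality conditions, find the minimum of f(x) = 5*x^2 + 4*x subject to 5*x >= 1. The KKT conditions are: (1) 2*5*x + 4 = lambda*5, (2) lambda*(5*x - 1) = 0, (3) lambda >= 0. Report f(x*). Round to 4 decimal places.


Step 1: Try lambda = 0 (constraint inactive).
x_unc = -4/(2*5) = -0.4
Check: 5*-0.4 = -2.0 < 1 -- violated!
Step 2: Constraint must be active: 5*x = 1
x* = 1/5 = 0.2
lambda = (2*5*0.2 + 4)/5 = 1.2
Step 3: Compute optimal value.
f(x*) = 5*0.2^2 + 4*0.2 = 1.0


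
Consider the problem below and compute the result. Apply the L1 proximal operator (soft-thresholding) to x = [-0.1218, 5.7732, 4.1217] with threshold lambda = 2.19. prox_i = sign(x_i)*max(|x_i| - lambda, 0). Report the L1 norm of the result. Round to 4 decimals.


Soft-thresholding with lambda = 2.19:
prox(-0.1218) = sign(-0.1218)*max(|-0.1218| - 2.19, 0) = 0.0
prox(5.7732) = sign(5.7732)*max(|5.7732| - 2.19, 0) = 3.5832
prox(4.1217) = sign(4.1217)*max(|4.1217| - 2.19, 0) = 1.9317
prox(x) = [0.0, 3.5832, 1.9317]
||prox(x)||_1 = 0.0 + 3.5832 + 1.9317 = 5.5149


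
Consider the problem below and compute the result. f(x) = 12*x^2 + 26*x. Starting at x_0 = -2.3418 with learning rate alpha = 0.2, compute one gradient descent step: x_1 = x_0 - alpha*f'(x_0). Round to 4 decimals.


We compute the gradient at x_0 and apply the update.
f'(x) = 24*x + 26
f'(-2.3418) = 24*-2.3418 + 26 = -30.2032
x_1 = -2.3418 - 0.2*-30.2032 = 3.6988


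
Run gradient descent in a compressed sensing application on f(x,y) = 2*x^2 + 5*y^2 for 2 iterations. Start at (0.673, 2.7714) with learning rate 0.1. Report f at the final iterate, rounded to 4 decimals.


Gradient descent on f(x,y) = 2*x^2 + 5*y^2.
Starting point: (0.673, 2.7714), alpha = 0.1
Step 1: grad_x = 2*2*0.673 = 2.692, grad_y = 2*5*2.7714 = 27.714
  x_1 = 0.673 - 0.1*2.692 = 0.4038
  y_1 = 2.7714 - 0.1*27.714 = 0.0
Step 2: grad_x = 2*2*0.4038 = 1.6152, grad_y = 2*5*0.0 = 0.0
  x_2 = 0.4038 - 0.1*1.6152 = 0.2423
  y_2 = 0.0 - 0.1*0.0 = 0.0
f(0.2423, 0.0) = 2*0.2423^2 + 5*0.0^2 = 0.1174


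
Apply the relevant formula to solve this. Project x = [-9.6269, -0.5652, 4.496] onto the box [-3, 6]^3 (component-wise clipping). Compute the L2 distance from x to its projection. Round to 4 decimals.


Project each component onto [-3, 6].
clip(-9.6269) = -3.0, clip(-0.5652) = -0.5652, clip(4.496) = 4.496
Projection = [-3.0, -0.5652, 4.496]
Squared diffs: [43.9158, 0.0, 0.0]
Distance = sqrt(43.9158) = 6.6269


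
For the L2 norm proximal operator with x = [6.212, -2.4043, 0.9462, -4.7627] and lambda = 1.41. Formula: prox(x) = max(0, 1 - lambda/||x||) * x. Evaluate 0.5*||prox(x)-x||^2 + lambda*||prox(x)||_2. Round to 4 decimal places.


Step 1: Compute ||x||.
||x|| = 8.2431
Step 2: Compute scaling factor.
scale = max(0, 1 - 1.41/8.2431) = 0.8289
Step 3: prox(x) = [5.1494, -1.993, 0.7843, -3.948]
||prox(x)|| = 6.8331
Step 4: Proximal objective.
0.5*||prox-x||^2 = 0.9941
lambda*||prox|| = 9.6347
Total = 10.6287


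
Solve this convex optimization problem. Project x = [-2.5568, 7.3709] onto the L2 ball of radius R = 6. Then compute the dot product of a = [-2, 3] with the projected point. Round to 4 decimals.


Step 1: Compute ||x|| (intermediates to 6 decimals).
||x|| = sqrt((-2.5568)^2 + 7.3709^2) = 7.801756
Step 2: Project.
Since ||x|| > R, scale = R/||x|| = 6/7.801756 = 0.769058, proj(x) = scale * x
proj(x) = [-1.966327, 5.66865]
Step 3: Dot product.
a^T * proj(x) = -2*(-1.966327) + 3*5.66865 = 20.9386


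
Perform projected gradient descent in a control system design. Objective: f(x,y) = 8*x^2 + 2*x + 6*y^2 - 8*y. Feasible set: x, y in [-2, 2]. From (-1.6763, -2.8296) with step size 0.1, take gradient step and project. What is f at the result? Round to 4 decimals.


Step 1: Compute gradient at (-1.6763, -2.8296).
grad_x = 2*8*-1.6763 + 2 = -24.8208
grad_y = 2*6*-2.8296 - 8 = -41.9552
Step 2: Gradient step.
x_raw = -1.6763 - 0.1*-24.8208 = 0.8058
y_raw = -2.8296 - 0.1*-41.9552 = 1.3659
Step 3: Project onto [-2, 2].
x_proj = clip(0.8058) = 0.8058
y_proj = clip(1.3659) = 1.3659
Step 4: Evaluate f.
f(0.8058, 1.3659) = 7.0729


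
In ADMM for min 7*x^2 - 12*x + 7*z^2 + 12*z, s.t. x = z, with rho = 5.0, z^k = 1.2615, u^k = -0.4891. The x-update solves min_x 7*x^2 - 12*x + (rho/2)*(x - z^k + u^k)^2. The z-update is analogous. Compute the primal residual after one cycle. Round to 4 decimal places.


ADMM iteration with rho = 5.0, z^k = 1.2615, u^k = -0.4891
Step 1: x-update.
Minimize 7*x^2 - 12*x + (5.0/2)*(x - 1.2615 - 0.4891)^2
FOC: (2*7 + 5.0)*x = 12 + 5.0*(1.2615 + 0.4891)
x^{k+1} = 1.0923
Step 2: z-update.
Minimize 7*z^2 + 12*z + (5.0/2)*(1.0923 - z - 0.4891)^2
FOC: (2*7 + 5.0)*z = -12 + 5.0*(1.0923 - 0.4891)
z^{k+1} = -0.4729
Step 3: u-update.
u^{k+1} = -0.4891 + 1.0923 + 0.4729 = 1.076
Step 4: Primal residual = |1.0923 + 0.4729| = 1.5651


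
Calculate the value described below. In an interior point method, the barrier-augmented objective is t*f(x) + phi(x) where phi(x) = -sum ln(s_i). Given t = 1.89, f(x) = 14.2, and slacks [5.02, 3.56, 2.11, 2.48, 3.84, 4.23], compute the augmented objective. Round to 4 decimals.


Step 1: Compute log-barrier.
ln values: [1.6134, 1.2698, 0.7467, 0.9083, 1.3455, 1.4422]
phi = -(1.6134 + 1.2698 + 0.7467 + 0.9083 + 1.3455 + 1.4422) = -7.3258
Step 2: Compute augmented objective.
t*f(x) = 1.89*14.2 = 26.838
Total = 26.838 - 7.3258 = 19.5122


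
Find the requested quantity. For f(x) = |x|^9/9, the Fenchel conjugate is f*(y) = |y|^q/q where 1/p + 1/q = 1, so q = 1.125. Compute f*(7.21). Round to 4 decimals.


The conjugate exponent q satisfies 1/p + 1/q = 1.
p = 9, so q = 9/(9 - 1) = 1.125
|y|^q = 7.21^1.125 = 9.2295
f*(7.21) = 9.2295 / 1.125 = 8.204


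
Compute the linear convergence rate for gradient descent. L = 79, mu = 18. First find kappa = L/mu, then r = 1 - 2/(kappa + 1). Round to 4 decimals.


Step 1: Compute the condition number.
kappa = L/mu = 79/18 = 4.3889
Step 2: Compute the convergence rate.
r = 1 - 2/(kappa + 1) = 1 - 2*mu/(L + mu) = (L - mu)/(L + mu) = 61/97 = 0.6289


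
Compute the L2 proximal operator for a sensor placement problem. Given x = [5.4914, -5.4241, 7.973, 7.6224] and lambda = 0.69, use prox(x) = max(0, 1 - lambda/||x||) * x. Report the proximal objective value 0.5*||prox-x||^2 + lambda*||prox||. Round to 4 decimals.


Step 1: Compute ||x||.
||x|| = 13.4628
Step 2: Compute scaling factor.
scale = max(0, 1 - 0.69/13.4628) = 0.9487
Step 3: prox(x) = [5.21, -5.1461, 7.5644, 7.2317]
||prox(x)|| = 12.7728
Step 4: Proximal objective.
0.5*||prox-x||^2 = 0.2381
lambda*||prox|| = 8.8132
Total = 9.0513


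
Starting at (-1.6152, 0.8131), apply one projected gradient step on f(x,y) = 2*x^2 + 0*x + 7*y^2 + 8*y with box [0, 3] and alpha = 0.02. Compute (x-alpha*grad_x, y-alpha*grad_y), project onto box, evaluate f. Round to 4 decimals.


Step 1: Compute gradient at (-1.6152, 0.8131).
grad_x = 2*2*-1.6152 + 0 = -6.4608
grad_y = 2*7*0.8131 + 8 = 19.3834
Step 2: Gradient step.
x_raw = -1.6152 - 0.02*-6.4608 = -1.486
y_raw = 0.8131 - 0.02*19.3834 = 0.4254
Step 3: Project onto [0, 3].
x_proj = clip(-1.486) = 0.0
y_proj = clip(0.4254) = 0.4254
Step 4: Evaluate f.
f(0.0, 0.4254) = 4.6704


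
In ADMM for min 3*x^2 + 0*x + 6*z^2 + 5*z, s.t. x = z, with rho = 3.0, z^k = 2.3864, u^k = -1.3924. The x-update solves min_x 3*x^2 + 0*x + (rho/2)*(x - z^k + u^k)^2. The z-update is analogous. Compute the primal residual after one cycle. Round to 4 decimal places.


ADMM iteration with rho = 3.0, z^k = 2.3864, u^k = -1.3924
Step 1: x-update.
Minimize 3*x^2 + 0*x + (3.0/2)*(x - 2.3864 - 1.3924)^2
FOC: (2*3 + 3.0)*x = 0 + 3.0*(2.3864 + 1.3924)
x^{k+1} = 1.2596
Step 2: z-update.
Minimize 6*z^2 + 5*z + (3.0/2)*(1.2596 - z - 1.3924)^2
FOC: (2*6 + 3.0)*z = -5 + 3.0*(1.2596 - 1.3924)
z^{k+1} = -0.3599
Step 3: u-update.
u^{k+1} = -1.3924 + 1.2596 + 0.3599 = 0.2271
Step 4: Primal residual = |1.2596 + 0.3599| = 1.6195


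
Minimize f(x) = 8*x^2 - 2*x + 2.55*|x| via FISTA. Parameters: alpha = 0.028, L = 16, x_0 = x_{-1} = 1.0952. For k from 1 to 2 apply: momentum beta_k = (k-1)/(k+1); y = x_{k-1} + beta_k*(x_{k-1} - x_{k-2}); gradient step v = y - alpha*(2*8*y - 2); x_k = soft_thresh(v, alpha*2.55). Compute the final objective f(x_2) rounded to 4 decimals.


FISTA on f(x) = 8*x^2 - 2*x + 2.55*|x|
L = 16, alpha = 0.028
Iteration 1: beta = 0.0, y = 1.0952 + 0.0*(1.0952 - 1.0952) = 1.0952
  grad(y) = 15.5232, v = y - alpha*grad = 0.6606
  prox(v) = soft_thresh(0.6606, 0.0714) = 0.5892
Iteration 2: beta = 0.3333, y = 0.5892 + 0.3333*(0.5892 - 1.0952) = 0.4205
  grad(y) = 4.7275, v = y - alpha*grad = 0.2881
  prox(v) = soft_thresh(0.2881, 0.0714) = 0.2167
f(x_2) = 8*0.2167^2 - 2*0.2167 + 2.55*|0.2167| = 0.4948


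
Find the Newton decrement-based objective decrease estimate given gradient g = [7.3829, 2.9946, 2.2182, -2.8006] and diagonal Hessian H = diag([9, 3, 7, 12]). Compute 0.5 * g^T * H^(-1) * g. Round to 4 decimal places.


Step 1: H is diagonal, so H^(-1) * g = [0.8203, 0.9982, 0.3169, -0.2334].
Step 2: g^T H^(-1) g = sum_i g_i^2 / H_ii
  = (7.3829)^2/9 + (2.9946)^2/3 + (2.2182)^2/7 + (-2.8006)^2/12
  = 6.0564 + 2.9892 + 0.7029 + 0.6536 = 10.4021
Step 3: Objective decrease = 0.5 * g^T H^(-1) g = 5.201


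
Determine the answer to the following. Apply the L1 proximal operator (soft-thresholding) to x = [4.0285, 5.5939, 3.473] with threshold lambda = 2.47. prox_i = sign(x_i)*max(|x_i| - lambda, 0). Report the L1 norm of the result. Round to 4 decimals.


Soft-thresholding with lambda = 2.47:
prox(4.0285) = sign(4.0285)*max(|4.0285| - 2.47, 0) = 1.5585
prox(5.5939) = sign(5.5939)*max(|5.5939| - 2.47, 0) = 3.1239
prox(3.473) = sign(3.473)*max(|3.473| - 2.47, 0) = 1.003
prox(x) = [1.5585, 3.1239, 1.003]
||prox(x)||_1 = 1.5585 + 3.1239 + 1.003 = 5.6854


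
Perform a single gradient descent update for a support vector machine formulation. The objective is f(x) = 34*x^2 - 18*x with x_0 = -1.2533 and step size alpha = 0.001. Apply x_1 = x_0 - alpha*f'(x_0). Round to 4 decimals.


We compute the gradient at x_0 and apply the update.
f'(x) = 68*x - 18
f'(-1.2533) = 68*-1.2533 - 18 = -103.2244
x_1 = -1.2533 - 0.001*-103.2244 = -1.1501


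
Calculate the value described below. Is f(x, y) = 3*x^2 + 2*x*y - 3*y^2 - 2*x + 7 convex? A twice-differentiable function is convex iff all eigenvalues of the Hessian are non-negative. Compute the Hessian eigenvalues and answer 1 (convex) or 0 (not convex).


The Hessian of f(x,y) = 3*x^2 + 2*x*y - 3*y^2 - 2*x + 7 is:
H = [[6, 2], [2, -6]]
Trace = 6 - 6 = 0
Determinant = 6*-6 - (2)^2 = -40
Discriminant = (0)^2 - 4*-40 = 160.0
Eigenvalues: lambda_1 = -6.3246, lambda_2 = 6.3246
The function is not convex.

0


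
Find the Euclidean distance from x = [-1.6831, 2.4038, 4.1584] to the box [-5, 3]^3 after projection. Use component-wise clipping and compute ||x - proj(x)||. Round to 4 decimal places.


Project each component onto [-5, 3].
clip(-1.6831) = -1.6831, clip(2.4038) = 2.4038, clip(4.1584) = 3.0
Projection = [-1.6831, 2.4038, 3.0]
Squared diffs: [0.0, 0.0, 1.3419]
Distance = sqrt(1.3419) = 1.1584


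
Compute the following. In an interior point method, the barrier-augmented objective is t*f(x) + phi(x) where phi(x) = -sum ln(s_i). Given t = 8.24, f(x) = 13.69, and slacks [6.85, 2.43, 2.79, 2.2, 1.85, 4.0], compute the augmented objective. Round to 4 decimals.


Step 1: Compute log-barrier.
ln values: [1.9242, 0.8879, 1.026, 0.7885, 0.6152, 1.3863]
phi = -(1.9242 + 0.8879 + 1.026 + 0.7885 + 0.6152 + 1.3863) = -6.6281
Step 2: Compute augmented objective.
t*f(x) = 8.24*13.69 = 112.8056
Total = 112.8056 - 6.6281 = 106.1775


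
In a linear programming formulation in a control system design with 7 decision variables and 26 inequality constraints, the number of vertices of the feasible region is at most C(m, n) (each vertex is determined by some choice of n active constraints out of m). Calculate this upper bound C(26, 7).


Each vertex corresponds to some choice of n active constraints out of m, so the number of vertices is at most C(m, n) = m! / (n!(m-n)!).
m = 26, n = 7
Numerator: 26 * 25 * 24 * 23 * 22 * 21 * 20
Denominator: 7! = 5040
C(26, 7) = 657800


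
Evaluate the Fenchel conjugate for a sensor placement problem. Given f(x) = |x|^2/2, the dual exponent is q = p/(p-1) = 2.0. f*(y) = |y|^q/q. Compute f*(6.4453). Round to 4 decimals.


The conjugate exponent q satisfies 1/p + 1/q = 1.
p = 2, so q = 2/(2 - 1) = 2.0
|y|^q = 6.4453^2.0 = 41.5419
f*(6.4453) = 41.5419 / 2.0 = 20.7709


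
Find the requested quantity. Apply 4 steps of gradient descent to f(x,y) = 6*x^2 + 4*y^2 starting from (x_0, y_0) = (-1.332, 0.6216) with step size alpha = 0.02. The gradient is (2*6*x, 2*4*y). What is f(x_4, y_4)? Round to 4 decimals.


Gradient descent on f(x,y) = 6*x^2 + 4*y^2.
Starting point: (-1.332, 0.6216), alpha = 0.02
Step 1: grad_x = 2*6*-1.332 = -15.984, grad_y = 2*4*0.6216 = 4.9728
  x_1 = -1.332 - 0.02*-15.984 = -1.0123
  y_1 = 0.6216 - 0.02*4.9728 = 0.5221
Step 2: grad_x = 2*6*-1.0123 = -12.1478, grad_y = 2*4*0.5221 = 4.1772
  x_2 = -1.0123 - 0.02*-12.1478 = -0.7694
  y_2 = 0.5221 - 0.02*4.1772 = 0.4386
Step 3: grad_x = 2*6*-0.7694 = -9.2324, grad_y = 2*4*0.4386 = 3.5088
  x_3 = -0.7694 - 0.02*-9.2324 = -0.5847
  y_3 = 0.4386 - 0.02*3.5088 = 0.3684
Step 4: grad_x = 2*6*-0.5847 = -7.0166, grad_y = 2*4*0.3684 = 2.9474
  x_4 = -0.5847 - 0.02*-7.0166 = -0.4444
  y_4 = 0.3684 - 0.02*2.9474 = 0.3095
f(-0.4444, 0.3095) = 6*(-0.4444)^2 + 4*0.3095^2 = 1.568


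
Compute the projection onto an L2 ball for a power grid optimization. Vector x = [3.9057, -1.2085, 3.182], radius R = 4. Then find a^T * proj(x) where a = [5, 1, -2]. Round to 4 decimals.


Step 1: Compute ||x|| (intermediates to 6 decimals).
||x|| = sqrt(3.9057^2 + (-1.2085)^2 + 3.182^2) = 5.180742
Step 2: Project.
Since ||x|| > R, scale = R/||x|| = 4/5.180742 = 0.77209, proj(x) = scale * x
proj(x) = [3.015552, -0.933071, 2.45679]
Step 3: Dot product.
a^T * proj(x) = 5*3.015552 + 1*(-0.933071) - 2*2.45679 = 9.2311


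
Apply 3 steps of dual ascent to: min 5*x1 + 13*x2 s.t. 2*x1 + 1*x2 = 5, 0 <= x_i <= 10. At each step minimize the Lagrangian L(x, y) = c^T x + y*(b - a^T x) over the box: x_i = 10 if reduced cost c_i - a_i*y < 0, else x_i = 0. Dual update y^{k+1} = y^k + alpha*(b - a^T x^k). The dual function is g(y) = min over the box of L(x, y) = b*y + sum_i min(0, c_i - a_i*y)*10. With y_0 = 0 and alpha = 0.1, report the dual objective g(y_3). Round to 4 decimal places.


Dual ascent for LP: min 5*x1 + 13*x2, 2*x1 + 1*x2 = 5, 0 <= x_i <= 10
Step 1: y^k = 0.0, reduced costs: (5.0, 13.0)
  x^k = (0.0, 0.0), subgradient = b - a^T x = 5.0
  y^{k+1} = 0.0 + 0.1*5.0 = 0.5
Step 2: y^k = 0.5, reduced costs: (4.0, 12.5)
  x^k = (0.0, 0.0), subgradient = b - a^T x = 5.0
  y^{k+1} = 0.5 + 0.1*5.0 = 1.0
Step 3: y^k = 1.0, reduced costs: (3.0, 12.0)
  x^k = (0.0, 0.0), subgradient = b - a^T x = 5.0
  y^{k+1} = 1.0 + 0.1*5.0 = 1.5
Dual objective at y_3 = 1.5: reduced costs (2.0, 11.5), box minimizer x = (0.0, 0.0)
g(y_3) = b*y + (c1 - a1*y)*x1 + (c2 - a2*y)*x2 = 5*1.5 + 2.0*0.0 + 11.5*0.0 = 7.5 + 0.0 + 0.0 = 7.5


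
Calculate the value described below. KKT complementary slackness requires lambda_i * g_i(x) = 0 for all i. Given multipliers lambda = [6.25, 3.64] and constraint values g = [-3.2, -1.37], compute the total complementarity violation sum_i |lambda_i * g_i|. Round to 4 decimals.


KKT complementary slackness check:
lambda_1 * g_1 = 6.25 * -3.2 = -20.0
lambda_2 * g_2 = 3.64 * -1.37 = -4.9868
Total violation = 20.0 + 4.9868 = 24.9868


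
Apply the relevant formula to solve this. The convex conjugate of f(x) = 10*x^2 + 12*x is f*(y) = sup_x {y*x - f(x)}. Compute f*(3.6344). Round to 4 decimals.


f*(y) = sup_x {y*x - a*x^2 - b*x} = sup_x {(y-b)*x - a*x^2}
FOC: (y - b) - 2a*x = 0 => x* = (y - b)/(2a)
x* = (3.6344 - 12)/(2*10) = -0.4183
f*(3.6344) = (y-b)^2/(4a) = (3.6344 - 12)^2/(4*10)
= 69.9833/40 = 1.7496


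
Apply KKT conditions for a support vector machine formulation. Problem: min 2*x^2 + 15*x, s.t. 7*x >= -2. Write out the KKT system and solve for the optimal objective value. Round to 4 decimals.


Step 1: Try lambda = 0 (constraint inactive).
x_unc = -15/(2*2) = -3.75
Check: 7*-3.75 = -26.25 < -2 -- violated!
Step 2: Constraint must be active: 7*x = -2
x* = -2/7 = -0.2857 (rounded; the exact value -2/7 is used below)
lambda = (2*2*(-2/7) + 15)/7 = 1.9796
Step 3: Compute optimal value.
f(x*) = 2*(-2/7)^2 + 15*(-2/7) = -4.1224


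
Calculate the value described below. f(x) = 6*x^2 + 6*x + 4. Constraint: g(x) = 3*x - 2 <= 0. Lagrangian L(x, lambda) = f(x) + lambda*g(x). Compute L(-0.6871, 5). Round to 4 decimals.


Step 1: Evaluate f(x).
f(-0.6871) = 6*(-0.6871)^2 + 6*(-0.6871) + 4 = 2.71
Step 2: Evaluate g(x).
g(-0.6871) = 3*-0.6871 - 2 = -4.0613
Step 3: Compute Lagrangian.
L = 2.71 + 5*-4.0613 = -17.5965


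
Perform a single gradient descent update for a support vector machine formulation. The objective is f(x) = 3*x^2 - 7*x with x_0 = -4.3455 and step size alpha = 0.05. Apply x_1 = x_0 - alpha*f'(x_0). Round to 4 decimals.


We compute the gradient at x_0 and apply the update.
f'(x) = 6*x - 7
f'(-4.3455) = 6*-4.3455 - 7 = -33.073
x_1 = -4.3455 - 0.05*-33.073 = -2.6919


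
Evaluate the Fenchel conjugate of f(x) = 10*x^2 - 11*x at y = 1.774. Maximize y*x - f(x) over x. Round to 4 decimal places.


f*(y) = sup_x {y*x - a*x^2 - b*x} = sup_x {(y-b)*x - a*x^2}
FOC: (y - b) - 2a*x = 0 => x* = (y - b)/(2a)
x* = (1.774 + 11)/(2*10) = 0.6387
f*(1.774) = (y-b)^2/(4a) = (1.774 + 11)^2/(4*10)
= 163.1751/40 = 4.0794


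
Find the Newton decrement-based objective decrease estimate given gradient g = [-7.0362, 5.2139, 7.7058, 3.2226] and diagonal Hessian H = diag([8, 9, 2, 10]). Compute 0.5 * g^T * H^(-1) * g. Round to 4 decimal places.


Step 1: H is diagonal, so H^(-1) * g = [-0.8795, 0.5793, 3.8529, 0.3223].
Step 2: g^T H^(-1) g = sum_i g_i^2 / H_ii
  = (-7.0362)^2/8 + (5.2139)^2/9 + (7.7058)^2/2 + (3.2226)^2/10
  = 6.1885 + 3.0205 + 29.6897 + 1.0385 = 39.9372
Step 3: Objective decrease = 0.5 * g^T H^(-1) g = 19.9686


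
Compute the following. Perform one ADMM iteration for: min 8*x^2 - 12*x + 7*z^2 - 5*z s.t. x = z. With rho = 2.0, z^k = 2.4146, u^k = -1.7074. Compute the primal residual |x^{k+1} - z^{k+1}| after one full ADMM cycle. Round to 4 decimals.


ADMM iteration with rho = 2.0, z^k = 2.4146, u^k = -1.7074
Step 1: x-update.
Minimize 8*x^2 - 12*x + (2.0/2)*(x - 2.4146 - 1.7074)^2
FOC: (2*8 + 2.0)*x = 12 + 2.0*(2.4146 + 1.7074)
x^{k+1} = 1.1247
Step 2: z-update.
Minimize 7*z^2 - 5*z + (2.0/2)*(1.1247 - z - 1.7074)^2
FOC: (2*7 + 2.0)*z = 5 + 2.0*(1.1247 - 1.7074)
z^{k+1} = 0.2397
Step 3: u-update.
u^{k+1} = -1.7074 + 1.1247 - 0.2397 = -0.8224
Step 4: Primal residual = |1.1247 - 0.2397| = 0.885


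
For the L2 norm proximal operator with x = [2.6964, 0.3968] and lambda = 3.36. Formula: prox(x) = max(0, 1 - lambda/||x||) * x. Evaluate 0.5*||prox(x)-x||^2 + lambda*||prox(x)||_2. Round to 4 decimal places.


Step 1: Compute ||x||.
||x|| = 2.7254
Step 2: Compute scaling factor.
scale = max(0, 1 - 3.36/2.7254) = 0.0
Step 3: prox(x) = [0.0, 0.0]
||prox(x)|| = 0.0
Step 4: Proximal objective.
0.5*||prox-x||^2 = 3.714
lambda*||prox|| = 0.0
Total = 3.714


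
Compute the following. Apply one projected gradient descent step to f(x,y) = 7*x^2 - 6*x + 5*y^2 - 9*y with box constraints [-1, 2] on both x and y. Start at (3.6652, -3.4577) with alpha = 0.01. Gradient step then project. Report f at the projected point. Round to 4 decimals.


Step 1: Compute gradient at (3.6652, -3.4577).
grad_x = 2*7*3.6652 - 6 = 45.3128
grad_y = 2*5*-3.4577 - 9 = -43.577
Step 2: Gradient step.
x_raw = 3.6652 - 0.01*45.3128 = 3.2121
y_raw = -3.4577 - 0.01*-43.577 = -3.0219
Step 3: Project onto [-1, 2].
x_proj = clip(3.2121) = 2.0
y_proj = clip(-3.0219) = -1.0
Step 4: Evaluate f.
f(2.0, -1.0) = 30.0


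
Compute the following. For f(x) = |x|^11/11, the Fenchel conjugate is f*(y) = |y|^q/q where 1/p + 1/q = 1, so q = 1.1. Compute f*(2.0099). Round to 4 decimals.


The conjugate exponent q satisfies 1/p + 1/q = 1.
p = 11, so q = 11/(11 - 1) = 1.1
|y|^q = 2.0099^1.1 = 2.1552
f*(2.0099) = 2.1552 / 1.1 = 1.9593


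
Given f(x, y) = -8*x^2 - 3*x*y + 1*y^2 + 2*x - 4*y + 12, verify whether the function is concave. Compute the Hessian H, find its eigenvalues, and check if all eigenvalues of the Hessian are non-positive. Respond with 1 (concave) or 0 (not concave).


The Hessian of f(x,y) = -8*x^2 - 3*x*y + 1*y^2 + 2*x - 4*y + 12 is:
H = [[-16, -3], [-3, 2]]
Trace = -16 + 2 = -14
Determinant = -16*2 - (-3)^2 = -41
Discriminant = (-14)^2 - 4*-41 = 360.0
Eigenvalues: lambda_1 = -16.4868, lambda_2 = 2.4868
The function is not concave.

0


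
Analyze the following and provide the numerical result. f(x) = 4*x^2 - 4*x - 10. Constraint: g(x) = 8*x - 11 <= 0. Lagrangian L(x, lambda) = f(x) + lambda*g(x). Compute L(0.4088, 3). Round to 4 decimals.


Step 1: Evaluate f(x).
f(0.4088) = 4*0.4088^2 - 4*0.4088 - 10 = -10.9667
Step 2: Evaluate g(x).
g(0.4088) = 8*0.4088 - 11 = -7.7296
Step 3: Compute Lagrangian.
L = -10.9667 + 3*-7.7296 = -34.1555


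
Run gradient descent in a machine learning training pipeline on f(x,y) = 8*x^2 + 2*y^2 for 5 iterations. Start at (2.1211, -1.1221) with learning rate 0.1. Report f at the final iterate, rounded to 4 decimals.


Gradient descent on f(x,y) = 8*x^2 + 2*y^2.
Starting point: (2.1211, -1.1221), alpha = 0.1
Step 1: grad_x = 2*8*2.1211 = 33.9376, grad_y = 2*2*-1.1221 = -4.4884
  x_1 = 2.1211 - 0.1*33.9376 = -1.2727
  y_1 = -1.1221 - 0.1*-4.4884 = -0.6733
Step 2: grad_x = 2*8*-1.2727 = -20.3626, grad_y = 2*2*-0.6733 = -2.693
  x_2 = -1.2727 - 0.1*-20.3626 = 0.7636
  y_2 = -0.6733 - 0.1*-2.693 = -0.404
Step 3: grad_x = 2*8*0.7636 = 12.2175, grad_y = 2*2*-0.404 = -1.6158
  x_3 = 0.7636 - 0.1*12.2175 = -0.4582
  y_3 = -0.404 - 0.1*-1.6158 = -0.2424
Step 4: grad_x = 2*8*-0.4582 = -7.3305, grad_y = 2*2*-0.2424 = -0.9695
  x_4 = -0.4582 - 0.1*-7.3305 = 0.2749
  y_4 = -0.2424 - 0.1*-0.9695 = -0.1454
Step 5: grad_x = 2*8*0.2749 = 4.3983, grad_y = 2*2*-0.1454 = -0.5817
  x_5 = 0.2749 - 0.1*4.3983 = -0.1649
  y_5 = -0.1454 - 0.1*-0.5817 = -0.0873
f(-0.1649, -0.0873) = 8*(-0.1649)^2 + 2*(-0.0873)^2 = 0.2329


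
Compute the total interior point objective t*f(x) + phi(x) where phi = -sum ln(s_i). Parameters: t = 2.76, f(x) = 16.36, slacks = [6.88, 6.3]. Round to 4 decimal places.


Step 1: Compute log-barrier.
ln values: [1.9286, 1.8405]
phi = -(1.9286 + 1.8405) = -3.7692
Step 2: Compute augmented objective.
t*f(x) = 2.76*16.36 = 45.1536
Total = 45.1536 - 3.7692 = 41.3844


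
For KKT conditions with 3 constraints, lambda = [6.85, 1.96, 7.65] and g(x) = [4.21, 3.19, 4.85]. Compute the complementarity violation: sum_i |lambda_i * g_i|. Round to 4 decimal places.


KKT complementary slackness check:
lambda_1 * g_1 = 6.85 * 4.21 = 28.8385
lambda_2 * g_2 = 1.96 * 3.19 = 6.2524
lambda_3 * g_3 = 7.65 * 4.85 = 37.1025
Total violation = 28.8385 + 6.2524 + 37.1025 = 72.1934


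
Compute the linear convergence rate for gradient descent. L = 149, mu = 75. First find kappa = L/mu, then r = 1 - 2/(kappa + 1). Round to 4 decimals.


Step 1: Compute the condition number.
kappa = L/mu = 149/75 = 1.9867
Step 2: Compute the convergence rate.
r = 1 - 2/(kappa + 1) = 1 - 2*mu/(L + mu) = (L - mu)/(L + mu) = 74/224 = 0.3304


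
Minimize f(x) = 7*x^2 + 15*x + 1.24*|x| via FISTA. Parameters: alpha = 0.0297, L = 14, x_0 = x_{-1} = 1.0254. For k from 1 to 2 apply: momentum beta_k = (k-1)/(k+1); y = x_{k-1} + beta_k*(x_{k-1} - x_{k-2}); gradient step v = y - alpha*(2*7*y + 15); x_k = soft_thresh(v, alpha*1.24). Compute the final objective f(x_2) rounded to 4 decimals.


FISTA on f(x) = 7*x^2 + 15*x + 1.24*|x|
L = 14, alpha = 0.0297
Iteration 1: beta = 0.0, y = 1.0254 + 0.0*(1.0254 - 1.0254) = 1.0254
  grad(y) = 29.3556, v = y - alpha*grad = 0.1535
  prox(v) = soft_thresh(0.1535, 0.0368) = 0.1167
Iteration 2: beta = 0.3333, y = 0.1167 + 0.3333*(0.1167 - 1.0254) = -0.1862
  grad(y) = 12.3934, v = y - alpha*grad = -0.5543
  prox(v) = soft_thresh(-0.5543, 0.0368) = -0.5174
f(x_2) = 7*(-0.5174)^2 + 15*(-0.5174) + 1.24*|-0.5174| = -5.2458


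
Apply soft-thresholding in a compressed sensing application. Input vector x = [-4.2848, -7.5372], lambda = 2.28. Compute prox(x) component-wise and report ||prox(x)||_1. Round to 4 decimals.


Soft-thresholding with lambda = 2.28:
prox(-4.2848) = sign(-4.2848)*max(|-4.2848| - 2.28, 0) = -2.0048
prox(-7.5372) = sign(-7.5372)*max(|-7.5372| - 2.28, 0) = -5.2572
prox(x) = [-2.0048, -5.2572]
||prox(x)||_1 = 2.0048 + 5.2572 = 7.262


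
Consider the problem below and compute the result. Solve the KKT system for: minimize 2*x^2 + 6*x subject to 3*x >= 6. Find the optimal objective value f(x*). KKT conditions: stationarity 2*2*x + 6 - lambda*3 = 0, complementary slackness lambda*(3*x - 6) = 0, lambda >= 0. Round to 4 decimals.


Step 1: Try lambda = 0 (constraint inactive).
x_unc = -6/(2*2) = -1.5
Check: 3*-1.5 = -4.5 < 6 -- violated!
Step 2: Constraint must be active: 3*x = 6
x* = 6/3 = 2.0
lambda = (2*2*2.0 + 6)/3 = 4.6667
Step 3: Compute optimal value.
f(x*) = 2*2.0^2 + 6*2.0 = 20.0


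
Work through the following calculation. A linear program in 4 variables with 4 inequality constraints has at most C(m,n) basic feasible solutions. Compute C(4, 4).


Each vertex corresponds to some choice of n active constraints out of m, so the number of vertices is at most C(m, n) = m! / (n!(m-n)!).
m = 4, n = 4
Numerator: 4 * 3 * 2 * 1
Denominator: 4! = 24
C(4, 4) = 1


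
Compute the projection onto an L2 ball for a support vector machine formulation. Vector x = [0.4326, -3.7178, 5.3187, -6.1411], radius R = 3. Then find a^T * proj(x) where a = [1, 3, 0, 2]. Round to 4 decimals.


Step 1: Compute ||x|| (intermediates to 6 decimals).
||x|| = sqrt(0.4326^2 + (-3.7178)^2 + 5.3187^2 + (-6.1411)^2) = 8.944879
Step 2: Project.
Since ||x|| > R, scale = R/||x|| = 3/8.944879 = 0.335387, proj(x) = scale * x
proj(x) = [0.145088, -1.246902, 1.783823, -2.059645]
Step 3: Dot product.
a^T * proj(x) = 1*0.145088 + 3*(-1.246902) + 0*1.783823 + 2*(-2.059645) = -7.7149


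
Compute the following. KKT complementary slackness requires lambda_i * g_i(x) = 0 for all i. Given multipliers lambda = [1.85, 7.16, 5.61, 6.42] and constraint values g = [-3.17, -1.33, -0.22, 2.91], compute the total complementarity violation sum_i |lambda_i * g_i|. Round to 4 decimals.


KKT complementary slackness check:
lambda_1 * g_1 = 1.85 * -3.17 = -5.8645
lambda_2 * g_2 = 7.16 * -1.33 = -9.5228
lambda_3 * g_3 = 5.61 * -0.22 = -1.2342
lambda_4 * g_4 = 6.42 * 2.91 = 18.6822
Total violation = 5.8645 + 9.5228 + 1.2342 + 18.6822 = 35.3037


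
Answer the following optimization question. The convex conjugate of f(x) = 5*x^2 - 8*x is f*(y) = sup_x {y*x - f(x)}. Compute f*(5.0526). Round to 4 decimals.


f*(y) = sup_x {y*x - a*x^2 - b*x} = sup_x {(y-b)*x - a*x^2}
FOC: (y - b) - 2a*x = 0 => x* = (y - b)/(2a)
x* = (5.0526 + 8)/(2*5) = 1.3053
f*(5.0526) = (y-b)^2/(4a) = (5.0526 + 8)^2/(4*5)
= 170.3704/20 = 8.5185


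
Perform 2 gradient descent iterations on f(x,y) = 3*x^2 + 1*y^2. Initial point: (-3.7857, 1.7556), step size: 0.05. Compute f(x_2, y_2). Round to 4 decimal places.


Gradient descent on f(x,y) = 3*x^2 + 1*y^2.
Starting point: (-3.7857, 1.7556), alpha = 0.05
Step 1: grad_x = 2*3*-3.7857 = -22.7142, grad_y = 2*1*1.7556 = 3.5112
  x_1 = -3.7857 - 0.05*-22.7142 = -2.65
  y_1 = 1.7556 - 0.05*3.5112 = 1.58
Step 2: grad_x = 2*3*-2.65 = -15.8999, grad_y = 2*1*1.58 = 3.1601
  x_2 = -2.65 - 0.05*-15.8999 = -1.855
  y_2 = 1.58 - 0.05*3.1601 = 1.422
f(-1.855, 1.422) = 3*(-1.855)^2 + 1*1.422^2 = 12.3452


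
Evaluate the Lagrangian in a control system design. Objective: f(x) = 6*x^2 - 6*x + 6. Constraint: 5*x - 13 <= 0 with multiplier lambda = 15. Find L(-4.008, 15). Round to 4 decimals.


Step 1: Evaluate f(x).
f(-4.008) = 6*(-4.008)^2 - 6*(-4.008) + 6 = 126.4324
Step 2: Evaluate g(x).
g(-4.008) = 5*-4.008 - 13 = -33.04
Step 3: Compute Lagrangian.
L = 126.4324 + 15*-33.04 = -369.1676


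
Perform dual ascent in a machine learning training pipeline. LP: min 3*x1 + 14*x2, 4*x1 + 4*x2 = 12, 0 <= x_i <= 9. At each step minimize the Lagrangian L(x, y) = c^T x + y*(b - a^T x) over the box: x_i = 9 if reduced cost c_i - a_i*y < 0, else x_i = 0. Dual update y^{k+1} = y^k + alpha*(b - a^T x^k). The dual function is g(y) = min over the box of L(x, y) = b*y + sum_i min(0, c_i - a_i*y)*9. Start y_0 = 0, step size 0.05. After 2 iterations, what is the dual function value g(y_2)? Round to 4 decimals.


Dual ascent for LP: min 3*x1 + 14*x2, 4*x1 + 4*x2 = 12, 0 <= x_i <= 9
Step 1: y^k = 0.0, reduced costs: (3.0, 14.0)
  x^k = (0.0, 0.0), subgradient = b - a^T x = 12.0
  y^{k+1} = 0.0 + 0.05*12.0 = 0.6
Step 2: y^k = 0.6, reduced costs: (0.6, 11.6)
  x^k = (0.0, 0.0), subgradient = b - a^T x = 12.0
  y^{k+1} = 0.6 + 0.05*12.0 = 1.2
Dual objective at y_2 = 1.2: reduced costs (-1.8, 9.2), box minimizer x = (9.0, 0.0)
g(y_2) = b*y + (c1 - a1*y)*x1 + (c2 - a2*y)*x2 = 12*1.2 + (-1.8)*9.0 + 9.2*0.0 = 14.4 - 16.2 + 0.0 = -1.8


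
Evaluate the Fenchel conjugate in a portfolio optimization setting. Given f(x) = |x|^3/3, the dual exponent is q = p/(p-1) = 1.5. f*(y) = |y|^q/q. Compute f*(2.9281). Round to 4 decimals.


The conjugate exponent q satisfies 1/p + 1/q = 1.
p = 3, so q = 3/(3 - 1) = 1.5
|y|^q = 2.9281^1.5 = 5.0105
f*(2.9281) = 5.0105 / 1.5 = 3.3403


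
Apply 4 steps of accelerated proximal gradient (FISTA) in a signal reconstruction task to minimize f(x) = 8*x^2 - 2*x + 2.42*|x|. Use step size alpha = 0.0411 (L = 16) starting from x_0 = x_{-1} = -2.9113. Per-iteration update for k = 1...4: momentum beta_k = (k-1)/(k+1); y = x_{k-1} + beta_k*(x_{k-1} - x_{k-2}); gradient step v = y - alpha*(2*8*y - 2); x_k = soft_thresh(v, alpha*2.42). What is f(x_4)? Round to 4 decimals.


FISTA on f(x) = 8*x^2 - 2*x + 2.42*|x|
L = 16, alpha = 0.0411
Iteration 1: beta = 0.0, y = -2.9113 + 0.0*(-2.9113 + 2.9113) = -2.9113
  grad(y) = -48.5808, v = y - alpha*grad = -0.9146
  prox(v) = soft_thresh(-0.9146, 0.0995) = -0.8152
Iteration 2: beta = 0.3333, y = -0.8152 + 0.3333*(-0.8152 + 2.9113) = -0.1165
  grad(y) = -3.8633, v = y - alpha*grad = 0.0423
  prox(v) = soft_thresh(0.0423, 0.0995) = 0.0
Iteration 3: beta = 0.5, y = 0.0 + 0.5*(0.0 + 0.8152) = 0.4076
  grad(y) = 4.5213, v = y - alpha*grad = 0.2218
  prox(v) = soft_thresh(0.2218, 0.0995) = 0.1223
Iteration 4: beta = 0.6, y = 0.1223 + 0.6*(0.1223 - 0.0) = 0.1957
  grad(y) = 1.1307, v = y - alpha*grad = 0.1492
  prox(v) = soft_thresh(0.1492, 0.0995) = 0.0497
f(x_4) = 8*0.0497^2 - 2*0.0497 + 2.42*|0.0497| = 0.0407


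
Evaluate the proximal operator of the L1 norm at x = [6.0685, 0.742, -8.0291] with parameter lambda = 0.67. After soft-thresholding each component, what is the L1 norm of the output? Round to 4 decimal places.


Soft-thresholding with lambda = 0.67:
prox(6.0685) = sign(6.0685)*max(|6.0685| - 0.67, 0) = 5.3985
prox(0.742) = sign(0.742)*max(|0.742| - 0.67, 0) = 0.072
prox(-8.0291) = sign(-8.0291)*max(|-8.0291| - 0.67, 0) = -7.3591
prox(x) = [5.3985, 0.072, -7.3591]
||prox(x)||_1 = 5.3985 + 0.072 + 7.3591 = 12.8296


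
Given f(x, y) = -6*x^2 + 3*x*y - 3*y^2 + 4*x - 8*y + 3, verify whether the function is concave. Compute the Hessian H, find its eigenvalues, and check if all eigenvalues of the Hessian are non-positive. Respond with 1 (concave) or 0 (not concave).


The Hessian of f(x,y) = -6*x^2 + 3*x*y - 3*y^2 + 4*x - 8*y + 3 is:
H = [[-12, 3], [3, -6]]
Trace = -12 - 6 = -18
Determinant = -12*-6 - (3)^2 = 63
Discriminant = (-18)^2 - 4*63 = 72.0
Eigenvalues: lambda_1 = -13.2426, lambda_2 = -4.7574
The function is concave.

1


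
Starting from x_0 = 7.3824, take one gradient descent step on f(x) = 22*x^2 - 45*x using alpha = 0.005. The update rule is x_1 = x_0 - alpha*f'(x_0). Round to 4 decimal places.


We compute the gradient at x_0 and apply the update.
f'(x) = 44*x - 45
f'(7.3824) = 44*7.3824 - 45 = 279.8256
x_1 = 7.3824 - 0.005*279.8256 = 5.9833


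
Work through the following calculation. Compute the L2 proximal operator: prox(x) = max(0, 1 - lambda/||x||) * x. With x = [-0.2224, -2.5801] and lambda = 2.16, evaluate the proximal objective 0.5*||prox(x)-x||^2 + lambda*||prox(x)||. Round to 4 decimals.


Step 1: Compute ||x||.
||x|| = 2.5897
Step 2: Compute scaling factor.
scale = max(0, 1 - 2.16/2.5897) = 0.1659
Step 3: prox(x) = [-0.0369, -0.4281]
||prox(x)|| = 0.4297
Step 4: Proximal objective.
0.5*||prox-x||^2 = 2.3328
lambda*||prox|| = 0.9282
Total = 3.2609


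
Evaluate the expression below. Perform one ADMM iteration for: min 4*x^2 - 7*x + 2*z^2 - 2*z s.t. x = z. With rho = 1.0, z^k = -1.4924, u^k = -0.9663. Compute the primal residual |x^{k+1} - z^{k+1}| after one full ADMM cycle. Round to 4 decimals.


ADMM iteration with rho = 1.0, z^k = -1.4924, u^k = -0.9663
Step 1: x-update.
Minimize 4*x^2 - 7*x + (1.0/2)*(x + 1.4924 - 0.9663)^2
FOC: (2*4 + 1.0)*x = 7 + 1.0*(-1.4924 + 0.9663)
x^{k+1} = 0.7193
Step 2: z-update.
Minimize 2*z^2 - 2*z + (1.0/2)*(0.7193 - z - 0.9663)^2
FOC: (2*2 + 1.0)*z = 2 + 1.0*(0.7193 - 0.9663)
z^{k+1} = 0.3506
Step 3: u-update.
u^{k+1} = -0.9663 + 0.7193 - 0.3506 = -0.5976
Step 4: Primal residual = |0.7193 - 0.3506| = 0.3687


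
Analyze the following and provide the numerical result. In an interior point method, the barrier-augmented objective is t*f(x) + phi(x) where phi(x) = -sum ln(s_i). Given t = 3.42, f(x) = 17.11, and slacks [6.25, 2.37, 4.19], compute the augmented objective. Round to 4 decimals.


Step 1: Compute log-barrier.
ln values: [1.8326, 0.8629, 1.4327]
phi = -(1.8326 + 0.8629 + 1.4327) = -4.1282
Step 2: Compute augmented objective.
t*f(x) = 3.42*17.11 = 58.5162
Total = 58.5162 - 4.1282 = 54.388


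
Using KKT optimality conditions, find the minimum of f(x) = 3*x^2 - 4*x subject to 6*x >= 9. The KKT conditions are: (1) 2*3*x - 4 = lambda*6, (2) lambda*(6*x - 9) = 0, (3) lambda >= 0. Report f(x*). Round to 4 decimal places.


Step 1: Try lambda = 0 (constraint inactive).
x_unc = 4/(2*3) = 0.6667
Check: 6*0.6667 = 4.0002 < 9 -- violated!
Step 2: Constraint must be active: 6*x = 9
x* = 9/6 = 1.5
lambda = (2*3*1.5 - 4)/6 = 0.8333
Step 3: Compute optimal value.
f(x*) = 3*1.5^2 - 4*1.5 = 0.75


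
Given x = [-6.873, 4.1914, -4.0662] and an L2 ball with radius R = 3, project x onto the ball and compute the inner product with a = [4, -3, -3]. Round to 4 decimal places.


Step 1: Compute ||x|| (intermediates to 6 decimals).
||x|| = sqrt((-6.873)^2 + 4.1914^2 + (-4.0662)^2) = 9.018866
Step 2: Project.
Since ||x|| > R, scale = R/||x|| = 3/9.018866 = 0.332636, proj(x) = scale * x
proj(x) = [-2.286207, 1.394211, -1.352565]
Step 3: Dot product.
a^T * proj(x) = 4*(-2.286207) - 3*1.394211 - 3*(-1.352565) = -9.2698
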